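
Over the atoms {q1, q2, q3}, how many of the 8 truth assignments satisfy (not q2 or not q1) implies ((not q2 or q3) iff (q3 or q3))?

Initial set: {((not q2 or not q1) implies ((not q2 or q3) iff (q3 or q3)))}.
((not q2 or not q1) implies ((not q2 or q3) iff (q3 or q3))): β-rule — branch into not (not q2 or not q1)  //  ((not q2 or q3) iff (q3 or q3)).
  branch 1 (add not (not q2 or not q1)):
    not (not q2 or not q1): α-rule — add not not q2, not not q1.
    ○ open, literals {q1=T, q2=T}.
  branch 2 (add ((not q2 or q3) iff (q3 or q3))):
    ((not q2 or q3) iff (q3 or q3)): β-rule — branch into (not q2 or q3), (q3 or q3)  //  not (not q2 or q3), not (q3 or q3).
      branch 2.1 (add (not q2 or q3), (q3 or q3)):
        (not q2 or q3): β-rule — branch into not q2  //  q3.
          branch 2.1.1 (add not q2):
            (q3 or q3): β-rule — branch into q3  //  q3.
              branch 2.1.1.1 (add q3):
                ○ open, literals {q2=F, q3=T}.
              branch 2.1.1.2 (add q3):
                ○ open, literals {q2=F, q3=T}.
          branch 2.1.2 (add q3):
            (q3 or q3): β-rule — branch into q3  //  q3.
              branch 2.1.2.1 (add q3):
                ○ open, literals {q3=T}.
              branch 2.1.2.2 (add q3):
                ○ open, literals {q3=T}.
      branch 2.2 (add not (not q2 or q3), not (q3 or q3)):
        not (not q2 or q3): α-rule — add not not q2, not q3.
        not (q3 or q3): α-rule — add not q3, not q3.
        ○ open, literals {q2=T, q3=F}.
0 branches closed, 6 open.
Each open branch fixes some atoms; the unmentioned ones are free. Counting distinct full assignments: branch {q1=T, q2=T} (q3) contributes 2 new; branch {q2=F, q3=T} (q1) contributes 2 new; branch {q2=F, q3=T} (q1) contributes 0 new; branch {q3=T} (q1, q2) contributes 1 new; branch {q3=T} (q1, q2) contributes 0 new; branch {q2=T, q3=F} (q1) contributes 1 new. Total: 6.

6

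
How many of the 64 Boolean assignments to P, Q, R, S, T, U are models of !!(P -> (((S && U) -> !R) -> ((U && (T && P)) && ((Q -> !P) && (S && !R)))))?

Initial set: {!!(P -> (((S && U) -> !R) -> ((U && (T && P)) && ((Q -> !P) && (S && !R)))))}.
!!(P -> (((S && U) -> !R) -> ((U && (T && P)) && ((Q -> !P) && (S && !R))))): drop double negation, giving (P -> (((S && U) -> !R) -> ((U && (T && P)) && ((Q -> !P) && (S && !R))))).
(P -> (((S && U) -> !R) -> ((U && (T && P)) && ((Q -> !P) && (S && !R))))): β-rule — branch into !P  //  (((S && U) -> !R) -> ((U && (T && P)) && ((Q -> !P) && (S && !R)))).
  branch 1 (add !P):
    ○ open, literals {P=false}.
  branch 2 (add (((S && U) -> !R) -> ((U && (T && P)) && ((Q -> !P) && (S && !R))))):
    (((S && U) -> !R) -> ((U && (T && P)) && ((Q -> !P) && (S && !R)))): β-rule — branch into !((S && U) -> !R)  //  ((U && (T && P)) && ((Q -> !P) && (S && !R))).
      branch 2.1 (add !((S && U) -> !R)):
        !((S && U) -> !R): α-rule — add (S && U), !!R.
        (S && U): α-rule — add S, U.
        ○ open, literals {R=true, S=true, U=true}.
      branch 2.2 (add ((U && (T && P)) && ((Q -> !P) && (S && !R)))):
        ((U && (T && P)) && ((Q -> !P) && (S && !R))): α-rule — add (U && (T && P)), ((Q -> !P) && (S && !R)).
        (U && (T && P)): α-rule — add U, (T && P).
        ((Q -> !P) && (S && !R)): α-rule — add (Q -> !P), (S && !R).
        (T && P): α-rule — add T, P.
        (S && !R): α-rule — add S, !R.
        (Q -> !P): β-rule — branch into !Q  //  !P.
          branch 2.2.1 (add !Q):
            ○ open, literals {P=true, Q=false, R=false, S=true, T=true, U=true}.
          branch 2.2.2 (add !P):
            × closes — contains both P and !P.
1 branch closed, 3 open.
Each open branch fixes some atoms; the unmentioned ones are free. Counting distinct full assignments: branch {P=false} (Q, R, S, T, U) contributes 32 new; branch {R=true, S=true, U=true} (P, Q, T) contributes 4 new; branch {P=true, Q=false, R=false, S=true, T=true, U=true} (none free) contributes 1 new. Total: 37.

37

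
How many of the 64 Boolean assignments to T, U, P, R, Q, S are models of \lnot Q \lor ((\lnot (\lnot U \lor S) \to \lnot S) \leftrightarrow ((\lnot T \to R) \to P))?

Initial set: {(\lnot Q \lor ((\lnot (\lnot U \lor S) \to \lnot S) \leftrightarrow ((\lnot T \to R) \to P)))}.
(\lnot Q \lor ((\lnot (\lnot U \lor S) \to \lnot S) \leftrightarrow ((\lnot T \to R) \to P))): β-rule — branch into \lnot Q  //  ((\lnot (\lnot U \lor S) \to \lnot S) \leftrightarrow ((\lnot T \to R) \to P)).
  branch 1 (add \lnot Q):
    ○ open, literals {Q=F}.
  branch 2 (add ((\lnot (\lnot U \lor S) \to \lnot S) \leftrightarrow ((\lnot T \to R) \to P))):
    ((\lnot (\lnot U \lor S) \to \lnot S) \leftrightarrow ((\lnot T \to R) \to P)): β-rule — branch into (\lnot (\lnot U \lor S) \to \lnot S), ((\lnot T \to R) \to P)  //  \lnot (\lnot (\lnot U \lor S) \to \lnot S), \lnot ((\lnot T \to R) \to P).
      branch 2.1 (add (\lnot (\lnot U \lor S) \to \lnot S), ((\lnot T \to R) \to P)):
        (\lnot (\lnot U \lor S) \to \lnot S): β-rule — branch into \lnot \lnot (\lnot U \lor S)  //  \lnot S.
          branch 2.1.1 (add \lnot \lnot (\lnot U \lor S)):
            ((\lnot T \to R) \to P): β-rule — branch into \lnot (\lnot T \to R)  //  P.
              branch 2.1.1.1 (add \lnot (\lnot T \to R)):
                \lnot (\lnot T \to R): α-rule — add \lnot T, \lnot R.
                \lnot \lnot (\lnot U \lor S): β-rule — branch into \lnot U  //  S.
                  branch 2.1.1.1.1 (add \lnot U):
                    ○ open, literals {R=F, T=F, U=F}.
                  branch 2.1.1.1.2 (add S):
                    ○ open, literals {R=F, S=T, T=F}.
              branch 2.1.1.2 (add P):
                \lnot \lnot (\lnot U \lor S): β-rule — branch into \lnot U  //  S.
                  branch 2.1.1.2.1 (add \lnot U):
                    ○ open, literals {P=T, U=F}.
                  branch 2.1.1.2.2 (add S):
                    ○ open, literals {P=T, S=T}.
          branch 2.1.2 (add \lnot S):
            ((\lnot T \to R) \to P): β-rule — branch into \lnot (\lnot T \to R)  //  P.
              branch 2.1.2.1 (add \lnot (\lnot T \to R)):
                \lnot (\lnot T \to R): α-rule — add \lnot T, \lnot R.
                ○ open, literals {R=F, S=F, T=F}.
              branch 2.1.2.2 (add P):
                ○ open, literals {P=T, S=F}.
      branch 2.2 (add \lnot (\lnot (\lnot U \lor S) \to \lnot S), \lnot ((\lnot T \to R) \to P)):
        \lnot (\lnot (\lnot U \lor S) \to \lnot S): α-rule — add \lnot (\lnot U \lor S), \lnot \lnot S.
        \lnot ((\lnot T \to R) \to P): α-rule — add (\lnot T \to R), \lnot P.
        \lnot (\lnot U \lor S): α-rule — add \lnot \lnot U, \lnot S.
        × closes — contains both S and \lnot S.
1 branch closed, 7 open.
Each open branch fixes some atoms; the unmentioned ones are free. Counting distinct full assignments: branch {Q=F} (T, U, P, R, S) contributes 32 new; branch {R=F, T=F, U=F} (P, Q, S) contributes 4 new; branch {R=F, S=T, T=F} (U, P, Q) contributes 2 new; branch {P=T, U=F} (T, R, Q, S) contributes 6 new; branch {P=T, S=T} (T, U, R, Q) contributes 3 new; branch {R=F, S=F, T=F} (U, P, Q) contributes 2 new; branch {P=T, S=F} (T, U, R, Q) contributes 3 new. Total: 52.

52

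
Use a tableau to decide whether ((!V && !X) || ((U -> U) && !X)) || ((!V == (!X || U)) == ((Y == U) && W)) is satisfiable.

Initial set: {(((!V && !X) || ((U -> U) && !X)) || ((!V == (!X || U)) == ((Y == U) && W)))}.
(((!V && !X) || ((U -> U) && !X)) || ((!V == (!X || U)) == ((Y == U) && W))): β-rule — branch into ((!V && !X) || ((U -> U) && !X))  //  ((!V == (!X || U)) == ((Y == U) && W)).
  branch 1 (add ((!V && !X) || ((U -> U) && !X))):
    ((!V && !X) || ((U -> U) && !X)): β-rule — branch into (!V && !X)  //  ((U -> U) && !X).
      branch 1.1 (add (!V && !X)):
        (!V && !X): α-rule — add !V, !X.
        ○ open, literals {V=0, X=0}.
      branch 1.2 (add ((U -> U) && !X)):
        ((U -> U) && !X): α-rule — add (U -> U), !X.
        (U -> U): β-rule — branch into !U  //  U.
          branch 1.2.1 (add !U):
            ○ open, literals {U=0, X=0}.
          branch 1.2.2 (add U):
            ○ open, literals {U=1, X=0}.
  branch 2 (add ((!V == (!X || U)) == ((Y == U) && W))):
    ((!V == (!X || U)) == ((Y == U) && W)): β-rule — branch into (!V == (!X || U)), ((Y == U) && W)  //  !(!V == (!X || U)), !((Y == U) && W).
      branch 2.1 (add (!V == (!X || U)), ((Y == U) && W)):
        ((Y == U) && W): α-rule — add (Y == U), W.
        (!V == (!X || U)): β-rule — branch into !V, (!X || U)  //  !!V, !(!X || U).
          branch 2.1.1 (add !V, (!X || U)):
            (Y == U): β-rule — branch into Y, U  //  !Y, !U.
              branch 2.1.1.1 (add Y, U):
                (!X || U): β-rule — branch into !X  //  U.
                  branch 2.1.1.1.1 (add !X):
                    ○ open, literals {U=1, V=0, W=1, X=0, Y=1}.
                  branch 2.1.1.1.2 (add U):
                    ○ open, literals {U=1, V=0, W=1, Y=1}.
              branch 2.1.1.2 (add !Y, !U):
                (!X || U): β-rule — branch into !X  //  U.
                  branch 2.1.1.2.1 (add !X):
                    ○ open, literals {U=0, V=0, W=1, X=0, Y=0}.
                  branch 2.1.1.2.2 (add U):
                    × closes — contains both U and !U.
          branch 2.1.2 (add !!V, !(!X || U)):
            !(!X || U): α-rule — add !!X, !U.
            (Y == U): β-rule — branch into Y, U  //  !Y, !U.
              branch 2.1.2.1 (add Y, U):
                × closes — contains both U and !U.
              branch 2.1.2.2 (add !Y, !U):
                ○ open, literals {U=0, V=1, W=1, X=1, Y=0}.
      branch 2.2 (add !(!V == (!X || U)), !((Y == U) && W)):
        !(!V == (!X || U)): β-rule — branch into !V, !(!X || U)  //  !!V, (!X || U).
          branch 2.2.1 (add !V, !(!X || U)):
            !(!X || U): α-rule — add !!X, !U.
            !((Y == U) && W): β-rule — branch into !(Y == U)  //  !W.
              branch 2.2.1.1 (add !(Y == U)):
                !(Y == U): β-rule — branch into Y, !U  //  !Y, U.
                  branch 2.2.1.1.1 (add Y, !U):
                    ○ open, literals {U=0, V=0, X=1, Y=1}.
                  branch 2.2.1.1.2 (add !Y, U):
                    × closes — contains both U and !U.
              branch 2.2.1.2 (add !W):
                ○ open, literals {U=0, V=0, W=0, X=1}.
          branch 2.2.2 (add !!V, (!X || U)):
            !((Y == U) && W): β-rule — branch into !(Y == U)  //  !W.
              branch 2.2.2.1 (add !(Y == U)):
                (!X || U): β-rule — branch into !X  //  U.
                  branch 2.2.2.1.1 (add !X):
                    !(Y == U): β-rule — branch into Y, !U  //  !Y, U.
                      branch 2.2.2.1.1.1 (add Y, !U):
                        ○ open, literals {U=0, V=1, X=0, Y=1}.
                      branch 2.2.2.1.1.2 (add !Y, U):
                        ○ open, literals {U=1, V=1, X=0, Y=0}.
                  branch 2.2.2.1.2 (add U):
                    !(Y == U): β-rule — branch into Y, !U  //  !Y, U.
                      branch 2.2.2.1.2.1 (add Y, !U):
                        × closes — contains both U and !U.
                      branch 2.2.2.1.2.2 (add !Y, U):
                        ○ open, literals {U=1, V=1, Y=0}.
              branch 2.2.2.2 (add !W):
                (!X || U): β-rule — branch into !X  //  U.
                  branch 2.2.2.2.1 (add !X):
                    ○ open, literals {V=1, W=0, X=0}.
                  branch 2.2.2.2.2 (add U):
                    ○ open, literals {U=1, V=1, W=0}.
4 branches closed, 14 open.
An open branch gives a satisfying assignment: V=0, X=0.

Satisfiable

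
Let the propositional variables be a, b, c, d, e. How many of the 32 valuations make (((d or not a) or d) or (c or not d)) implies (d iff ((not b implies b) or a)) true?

16

Initial set: {((((d or not a) or d) or (c or not d)) implies (d iff ((not b implies b) or a)))}.
((((d or not a) or d) or (c or not d)) implies (d iff ((not b implies b) or a))): β-rule — branch into not (((d or not a) or d) or (c or not d))  //  (d iff ((not b implies b) or a)).
  branch 1 (add not (((d or not a) or d) or (c or not d))):
    not (((d or not a) or d) or (c or not d)): α-rule — add not ((d or not a) or d), not (c or not d).
    not ((d or not a) or d): α-rule — add not (d or not a), not d.
    not (c or not d): α-rule — add not c, not not d.
    × closes — contains both d and not d.
  branch 2 (add (d iff ((not b implies b) or a))):
    (d iff ((not b implies b) or a)): β-rule — branch into d, ((not b implies b) or a)  //  not d, not ((not b implies b) or a).
      branch 2.1 (add d, ((not b implies b) or a)):
        ((not b implies b) or a): β-rule — branch into (not b implies b)  //  a.
          branch 2.1.1 (add (not b implies b)):
            (not b implies b): β-rule — branch into not not b  //  b.
              branch 2.1.1.1 (add not not b):
                ○ open, literals {b=T, d=T}.
              branch 2.1.1.2 (add b):
                ○ open, literals {b=T, d=T}.
          branch 2.1.2 (add a):
            ○ open, literals {a=T, d=T}.
      branch 2.2 (add not d, not ((not b implies b) or a)):
        not ((not b implies b) or a): α-rule — add not (not b implies b), not a.
        not (not b implies b): α-rule — add not b, not b.
        ○ open, literals {a=F, b=F, d=F}.
1 branch closed, 4 open.
Each open branch fixes some atoms; the unmentioned ones are free. Counting distinct full assignments: branch {b=T, d=T} (a, c, e) contributes 8 new; branch {b=T, d=T} (a, c, e) contributes 0 new; branch {a=T, d=T} (b, c, e) contributes 4 new; branch {a=F, b=F, d=F} (c, e) contributes 4 new. Total: 16.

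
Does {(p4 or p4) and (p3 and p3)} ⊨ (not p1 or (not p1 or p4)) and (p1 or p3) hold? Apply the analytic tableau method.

Initial set: {((p4 or p4) and (p3 and p3)); not ((not p1 or (not p1 or p4)) and (p1 or p3))}.
((p4 or p4) and (p3 and p3)): α-rule — add (p4 or p4), (p3 and p3).
(p3 and p3): α-rule — add p3, p3.
not ((not p1 or (not p1 or p4)) and (p1 or p3)): β-rule — branch into not (not p1 or (not p1 or p4))  //  not (p1 or p3).
  branch 1 (add not (not p1 or (not p1 or p4))):
    not (not p1 or (not p1 or p4)): α-rule — add not not p1, not (not p1 or p4).
    not (not p1 or p4): α-rule — add not not p1, not p4.
    (p4 or p4): β-rule — branch into p4  //  p4.
      branch 1.1 (add p4):
        × closes — contains both p4 and not p4.
      branch 1.2 (add p4):
        × closes — contains both p4 and not p4.
  branch 2 (add not (p1 or p3)):
    not (p1 or p3): α-rule — add not p1, not p3.
    × closes — contains both p3 and not p3.
All 3 branches close.
Every branch closed, so the premises entail the conclusion.

Yes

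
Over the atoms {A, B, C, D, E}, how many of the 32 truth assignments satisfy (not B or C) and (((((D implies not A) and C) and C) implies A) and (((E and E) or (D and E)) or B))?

10

Initial set: {T ((not B or C) and (((((D implies not A) and C) and C) implies A) and (((E and E) or (D and E)) or B)))}.
T ((not B or C) and (((((D implies not A) and C) and C) implies A) and (((E and E) or (D and E)) or B))): α-rule — add T (not B or C), T (((((D implies not A) and C) and C) implies A) and (((E and E) or (D and E)) or B)).
T (((((D implies not A) and C) and C) implies A) and (((E and E) or (D and E)) or B)): α-rule — add T ((((D implies not A) and C) and C) implies A), T (((E and E) or (D and E)) or B).
T (not B or C): β-rule — branch into T not B  //  T C.
  branch 1 (add T not B):
    T ((((D implies not A) and C) and C) implies A): β-rule — branch into F (((D implies not A) and C) and C)  //  T A.
      branch 1.1 (add F (((D implies not A) and C) and C)):
        T (((E and E) or (D and E)) or B): β-rule — branch into T ((E and E) or (D and E))  //  T B.
          branch 1.1.1 (add T ((E and E) or (D and E))):
            F (((D implies not A) and C) and C): β-rule — branch into F ((D implies not A) and C)  //  F C.
              branch 1.1.1.1 (add F ((D implies not A) and C)):
                T ((E and E) or (D and E)): β-rule — branch into T (E and E)  //  T (D and E).
                  branch 1.1.1.1.1 (add T (E and E)):
                    T (E and E): α-rule — add T E, T E.
                    F ((D implies not A) and C): β-rule — branch into F (D implies not A)  //  F C.
                      branch 1.1.1.1.1.1 (add F (D implies not A)):
                        F (D implies not A): α-rule — add T D, F not A.
                        ○ open, literals {A=T, B=F, D=T, E=T}.
                      branch 1.1.1.1.1.2 (add F C):
                        ○ open, literals {B=F, C=F, E=T}.
                  branch 1.1.1.1.2 (add T (D and E)):
                    T (D and E): α-rule — add T D, T E.
                    F ((D implies not A) and C): β-rule — branch into F (D implies not A)  //  F C.
                      branch 1.1.1.1.2.1 (add F (D implies not A)):
                        F (D implies not A): α-rule — add T D, F not A.
                        ○ open, literals {A=T, B=F, D=T, E=T}.
                      branch 1.1.1.1.2.2 (add F C):
                        ○ open, literals {B=F, C=F, D=T, E=T}.
              branch 1.1.1.2 (add F C):
                T ((E and E) or (D and E)): β-rule — branch into T (E and E)  //  T (D and E).
                  branch 1.1.1.2.1 (add T (E and E)):
                    T (E and E): α-rule — add T E, T E.
                    ○ open, literals {B=F, C=F, E=T}.
                  branch 1.1.1.2.2 (add T (D and E)):
                    T (D and E): α-rule — add T D, T E.
                    ○ open, literals {B=F, C=F, D=T, E=T}.
          branch 1.1.2 (add T B):
            × closes — contains both B and not B.
      branch 1.2 (add T A):
        T (((E and E) or (D and E)) or B): β-rule — branch into T ((E and E) or (D and E))  //  T B.
          branch 1.2.1 (add T ((E and E) or (D and E))):
            T ((E and E) or (D and E)): β-rule — branch into T (E and E)  //  T (D and E).
              branch 1.2.1.1 (add T (E and E)):
                T (E and E): α-rule — add T E, T E.
                ○ open, literals {A=T, B=F, E=T}.
              branch 1.2.1.2 (add T (D and E)):
                T (D and E): α-rule — add T D, T E.
                ○ open, literals {A=T, B=F, D=T, E=T}.
          branch 1.2.2 (add T B):
            × closes — contains both B and not B.
  branch 2 (add T C):
    T ((((D implies not A) and C) and C) implies A): β-rule — branch into F (((D implies not A) and C) and C)  //  T A.
      branch 2.1 (add F (((D implies not A) and C) and C)):
        T (((E and E) or (D and E)) or B): β-rule — branch into T ((E and E) or (D and E))  //  T B.
          branch 2.1.1 (add T ((E and E) or (D and E))):
            F (((D implies not A) and C) and C): β-rule — branch into F ((D implies not A) and C)  //  F C.
              branch 2.1.1.1 (add F ((D implies not A) and C)):
                T ((E and E) or (D and E)): β-rule — branch into T (E and E)  //  T (D and E).
                  branch 2.1.1.1.1 (add T (E and E)):
                    T (E and E): α-rule — add T E, T E.
                    F ((D implies not A) and C): β-rule — branch into F (D implies not A)  //  F C.
                      branch 2.1.1.1.1.1 (add F (D implies not A)):
                        F (D implies not A): α-rule — add T D, F not A.
                        ○ open, literals {A=T, C=T, D=T, E=T}.
                      branch 2.1.1.1.1.2 (add F C):
                        × closes — contains both C and not C.
                  branch 2.1.1.1.2 (add T (D and E)):
                    T (D and E): α-rule — add T D, T E.
                    F ((D implies not A) and C): β-rule — branch into F (D implies not A)  //  F C.
                      branch 2.1.1.1.2.1 (add F (D implies not A)):
                        F (D implies not A): α-rule — add T D, F not A.
                        ○ open, literals {A=T, C=T, D=T, E=T}.
                      branch 2.1.1.1.2.2 (add F C):
                        × closes — contains both C and not C.
              branch 2.1.1.2 (add F C):
                × closes — contains both C and not C.
          branch 2.1.2 (add T B):
            F (((D implies not A) and C) and C): β-rule — branch into F ((D implies not A) and C)  //  F C.
              branch 2.1.2.1 (add F ((D implies not A) and C)):
                F ((D implies not A) and C): β-rule — branch into F (D implies not A)  //  F C.
                  branch 2.1.2.1.1 (add F (D implies not A)):
                    F (D implies not A): α-rule — add T D, F not A.
                    ○ open, literals {A=T, B=T, C=T, D=T}.
                  branch 2.1.2.1.2 (add F C):
                    × closes — contains both C and not C.
              branch 2.1.2.2 (add F C):
                × closes — contains both C and not C.
      branch 2.2 (add T A):
        T (((E and E) or (D and E)) or B): β-rule — branch into T ((E and E) or (D and E))  //  T B.
          branch 2.2.1 (add T ((E and E) or (D and E))):
            T ((E and E) or (D and E)): β-rule — branch into T (E and E)  //  T (D and E).
              branch 2.2.1.1 (add T (E and E)):
                T (E and E): α-rule — add T E, T E.
                ○ open, literals {A=T, C=T, E=T}.
              branch 2.2.1.2 (add T (D and E)):
                T (D and E): α-rule — add T D, T E.
                ○ open, literals {A=T, C=T, D=T, E=T}.
          branch 2.2.2 (add T B):
            ○ open, literals {A=T, B=T, C=T}.
7 branches closed, 14 open.
Each open branch fixes some atoms; the unmentioned ones are free. Counting distinct full assignments: branch {A=T, B=F, D=T, E=T} (C) contributes 2 new; branch {B=F, C=F, E=T} (A, D) contributes 3 new; branch {A=T, B=F, D=T, E=T} (C) contributes 0 new; branch {B=F, C=F, D=T, E=T} (A) contributes 0 new; branch {B=F, C=F, E=T} (A, D) contributes 0 new; branch {B=F, C=F, D=T, E=T} (A) contributes 0 new; branch {A=T, B=F, E=T} (C, D) contributes 1 new; branch {A=T, B=F, D=T, E=T} (C) contributes 0 new; branch {A=T, C=T, D=T, E=T} (B) contributes 1 new; branch {A=T, C=T, D=T, E=T} (B) contributes 0 new; branch {A=T, B=T, C=T, D=T} (E) contributes 1 new; branch {A=T, C=T, E=T} (B, D) contributes 1 new; branch {A=T, C=T, D=T, E=T} (B) contributes 0 new; branch {A=T, B=T, C=T} (D, E) contributes 1 new. Total: 10.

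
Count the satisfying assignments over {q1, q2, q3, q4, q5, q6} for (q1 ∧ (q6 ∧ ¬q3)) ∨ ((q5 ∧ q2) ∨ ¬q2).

Initial set: {((q1 ∧ (q6 ∧ ¬q3)) ∨ ((q5 ∧ q2) ∨ ¬q2))}.
((q1 ∧ (q6 ∧ ¬q3)) ∨ ((q5 ∧ q2) ∨ ¬q2)): β-rule — branch into (q1 ∧ (q6 ∧ ¬q3))  //  ((q5 ∧ q2) ∨ ¬q2).
  branch 1 (add (q1 ∧ (q6 ∧ ¬q3))):
    (q1 ∧ (q6 ∧ ¬q3)): α-rule — add q1, (q6 ∧ ¬q3).
    (q6 ∧ ¬q3): α-rule — add q6, ¬q3.
    ○ open, literals {q1=1, q3=0, q6=1}.
  branch 2 (add ((q5 ∧ q2) ∨ ¬q2)):
    ((q5 ∧ q2) ∨ ¬q2): β-rule — branch into (q5 ∧ q2)  //  ¬q2.
      branch 2.1 (add (q5 ∧ q2)):
        (q5 ∧ q2): α-rule — add q5, q2.
        ○ open, literals {q2=1, q5=1}.
      branch 2.2 (add ¬q2):
        ○ open, literals {q2=0}.
0 branches closed, 3 open.
Each open branch fixes some atoms; the unmentioned ones are free. Counting distinct full assignments: branch {q1=1, q3=0, q6=1} (q2, q4, q5) contributes 8 new; branch {q2=1, q5=1} (q1, q3, q4, q6) contributes 14 new; branch {q2=0} (q1, q3, q4, q5, q6) contributes 28 new. Total: 50.

50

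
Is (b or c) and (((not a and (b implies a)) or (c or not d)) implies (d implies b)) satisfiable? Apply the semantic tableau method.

Satisfiable

Initial set: {T ((b or c) and (((not a and (b implies a)) or (c or not d)) implies (d implies b)))}.
T ((b or c) and (((not a and (b implies a)) or (c or not d)) implies (d implies b))): α-rule — add T (b or c), T (((not a and (b implies a)) or (c or not d)) implies (d implies b)).
T (b or c): β-rule — branch into T b  //  T c.
  branch 1 (add T b):
    T (((not a and (b implies a)) or (c or not d)) implies (d implies b)): β-rule — branch into F ((not a and (b implies a)) or (c or not d))  //  T (d implies b).
      branch 1.1 (add F ((not a and (b implies a)) or (c or not d))):
        F ((not a and (b implies a)) or (c or not d)): α-rule — add F (not a and (b implies a)), F (c or not d).
        F (c or not d): α-rule — add F c, F not d.
        F (not a and (b implies a)): β-rule — branch into F not a  //  F (b implies a).
          branch 1.1.1 (add F not a):
            ○ open, literals {a=1, b=1, c=0, d=1}.
          branch 1.1.2 (add F (b implies a)):
            F (b implies a): α-rule — add T b, F a.
            ○ open, literals {a=0, b=1, c=0, d=1}.
      branch 1.2 (add T (d implies b)):
        T (d implies b): β-rule — branch into F d  //  T b.
          branch 1.2.1 (add F d):
            ○ open, literals {b=1, d=0}.
          branch 1.2.2 (add T b):
            ○ open, literals {b=1}.
  branch 2 (add T c):
    T (((not a and (b implies a)) or (c or not d)) implies (d implies b)): β-rule — branch into F ((not a and (b implies a)) or (c or not d))  //  T (d implies b).
      branch 2.1 (add F ((not a and (b implies a)) or (c or not d))):
        F ((not a and (b implies a)) or (c or not d)): α-rule — add F (not a and (b implies a)), F (c or not d).
        F (c or not d): α-rule — add F c, F not d.
        × closes — contains both c and not c.
      branch 2.2 (add T (d implies b)):
        T (d implies b): β-rule — branch into F d  //  T b.
          branch 2.2.1 (add F d):
            ○ open, literals {c=1, d=0}.
          branch 2.2.2 (add T b):
            ○ open, literals {b=1, c=1}.
1 branch closed, 6 open.
An open branch gives a satisfying assignment: a=1, b=1, c=0, d=1.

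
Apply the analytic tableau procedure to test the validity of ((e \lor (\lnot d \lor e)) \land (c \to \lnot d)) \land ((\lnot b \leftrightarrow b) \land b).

Assume the negation and expand:
Initial set: {F (((e \lor (\lnot d \lor e)) \land (c \to \lnot d)) \land ((\lnot b \leftrightarrow b) \land b))}.
F (((e \lor (\lnot d \lor e)) \land (c \to \lnot d)) \land ((\lnot b \leftrightarrow b) \land b)): β-rule — branch into F ((e \lor (\lnot d \lor e)) \land (c \to \lnot d))  //  F ((\lnot b \leftrightarrow b) \land b).
  branch 1 (add F ((e \lor (\lnot d \lor e)) \land (c \to \lnot d))):
    F ((e \lor (\lnot d \lor e)) \land (c \to \lnot d)): β-rule — branch into F (e \lor (\lnot d \lor e))  //  F (c \to \lnot d).
      branch 1.1 (add F (e \lor (\lnot d \lor e))):
        F (e \lor (\lnot d \lor e)): α-rule — add F e, F (\lnot d \lor e).
        F (\lnot d \lor e): α-rule — add F \lnot d, F e.
        ○ open, literals {d=T, e=F}.
      branch 1.2 (add F (c \to \lnot d)):
        F (c \to \lnot d): α-rule — add T c, F \lnot d.
        ○ open, literals {c=T, d=T}.
  branch 2 (add F ((\lnot b \leftrightarrow b) \land b)):
    F ((\lnot b \leftrightarrow b) \land b): β-rule — branch into F (\lnot b \leftrightarrow b)  //  F b.
      branch 2.1 (add F (\lnot b \leftrightarrow b)):
        F (\lnot b \leftrightarrow b): β-rule — branch into T \lnot b, F b  //  F \lnot b, T b.
          branch 2.1.1 (add T \lnot b, F b):
            ○ open, literals {b=F}.
          branch 2.1.2 (add F \lnot b, T b):
            ○ open, literals {b=T}.
      branch 2.2 (add F b):
        ○ open, literals {b=F}.
0 branches closed, 5 open.
An open branch gives a countermodel: d=T, e=F (unmentioned atoms arbitrary); under it the original formula is false.

Not valid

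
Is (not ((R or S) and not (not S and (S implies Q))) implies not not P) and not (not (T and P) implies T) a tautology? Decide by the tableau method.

Not valid

Assume the negation and expand:
Initial set: {not ((not ((R or S) and not (not S and (S implies Q))) implies not not P) and not (not (T and P) implies T))}.
not ((not ((R or S) and not (not S and (S implies Q))) implies not not P) and not (not (T and P) implies T)): β-rule — branch into not (not ((R or S) and not (not S and (S implies Q))) implies not not P)  //  not not (not (T and P) implies T).
  branch 1 (add not (not ((R or S) and not (not S and (S implies Q))) implies not not P)):
    not (not ((R or S) and not (not S and (S implies Q))) implies not not P): α-rule — add not ((R or S) and not (not S and (S implies Q))), not not not P.
    not not not P: drop double negation, giving not P.
    not ((R or S) and not (not S and (S implies Q))): β-rule — branch into not (R or S)  //  not not (not S and (S implies Q)).
      branch 1.1 (add not (R or S)):
        not (R or S): α-rule — add not R, not S.
        ○ open, literals {P=false, R=false, S=false}.
      branch 1.2 (add not not (not S and (S implies Q))):
        not not (not S and (S implies Q)): α-rule — add not S, (S implies Q).
        (S implies Q): β-rule — branch into not S  //  Q.
          branch 1.2.1 (add not S):
            ○ open, literals {P=false, S=false}.
          branch 1.2.2 (add Q):
            ○ open, literals {P=false, Q=true, S=false}.
  branch 2 (add not not (not (T and P) implies T)):
    not not (not (T and P) implies T): β-rule — branch into not not (T and P)  //  T.
      branch 2.1 (add not not (T and P)):
        not not (T and P): α-rule — add T, P.
        ○ open, literals {P=true, T=true}.
      branch 2.2 (add T):
        ○ open, literals {T=true}.
0 branches closed, 5 open.
An open branch gives a countermodel: P=false, R=false, S=false (unmentioned atoms arbitrary); under it the original formula is false.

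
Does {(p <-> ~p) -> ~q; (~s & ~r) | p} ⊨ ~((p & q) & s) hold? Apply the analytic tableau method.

No

Initial set: {((p <-> ~p) -> ~q); ((~s & ~r) | p); ~~((p & q) & s)}.
~~((p & q) & s): α-rule — add (p & q), s.
(p & q): α-rule — add p, q.
((p <-> ~p) -> ~q): β-rule — branch into ~(p <-> ~p)  //  ~q.
  branch 1 (add ~(p <-> ~p)):
    ((~s & ~r) | p): β-rule — branch into (~s & ~r)  //  p.
      branch 1.1 (add (~s & ~r)):
        (~s & ~r): α-rule — add ~s, ~r.
        × closes — contains both s and ~s.
      branch 1.2 (add p):
        ~(p <-> ~p): β-rule — branch into p, ~~p  //  ~p, ~p.
          branch 1.2.1 (add p, ~~p):
            ○ open, literals {p=1, q=1, s=1}.
          branch 1.2.2 (add ~p, ~p):
            × closes — contains both p and ~p.
  branch 2 (add ~q):
    × closes — contains both q and ~q.
3 branches closed, 1 open.
An open branch gives a countermodel: p=1, q=1, s=1 (unmentioned atoms arbitrary); the premises hold there but the conclusion fails.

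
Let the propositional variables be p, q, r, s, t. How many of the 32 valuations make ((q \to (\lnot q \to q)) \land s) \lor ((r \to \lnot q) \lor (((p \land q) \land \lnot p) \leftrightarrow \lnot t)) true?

30

Initial set: {(((q \to (\lnot q \to q)) \land s) \lor ((r \to \lnot q) \lor (((p \land q) \land \lnot p) \leftrightarrow \lnot t)))}.
(((q \to (\lnot q \to q)) \land s) \lor ((r \to \lnot q) \lor (((p \land q) \land \lnot p) \leftrightarrow \lnot t))): β-rule — branch into ((q \to (\lnot q \to q)) \land s)  //  ((r \to \lnot q) \lor (((p \land q) \land \lnot p) \leftrightarrow \lnot t)).
  branch 1 (add ((q \to (\lnot q \to q)) \land s)):
    ((q \to (\lnot q \to q)) \land s): α-rule — add (q \to (\lnot q \to q)), s.
    (q \to (\lnot q \to q)): β-rule — branch into \lnot q  //  (\lnot q \to q).
      branch 1.1 (add \lnot q):
        ○ open, literals {q=0, s=1}.
      branch 1.2 (add (\lnot q \to q)):
        (\lnot q \to q): β-rule — branch into \lnot \lnot q  //  q.
          branch 1.2.1 (add \lnot \lnot q):
            ○ open, literals {q=1, s=1}.
          branch 1.2.2 (add q):
            ○ open, literals {q=1, s=1}.
  branch 2 (add ((r \to \lnot q) \lor (((p \land q) \land \lnot p) \leftrightarrow \lnot t))):
    ((r \to \lnot q) \lor (((p \land q) \land \lnot p) \leftrightarrow \lnot t)): β-rule — branch into (r \to \lnot q)  //  (((p \land q) \land \lnot p) \leftrightarrow \lnot t).
      branch 2.1 (add (r \to \lnot q)):
        (r \to \lnot q): β-rule — branch into \lnot r  //  \lnot q.
          branch 2.1.1 (add \lnot r):
            ○ open, literals {r=0}.
          branch 2.1.2 (add \lnot q):
            ○ open, literals {q=0}.
      branch 2.2 (add (((p \land q) \land \lnot p) \leftrightarrow \lnot t)):
        (((p \land q) \land \lnot p) \leftrightarrow \lnot t): β-rule — branch into ((p \land q) \land \lnot p), \lnot t  //  \lnot ((p \land q) \land \lnot p), \lnot \lnot t.
          branch 2.2.1 (add ((p \land q) \land \lnot p), \lnot t):
            ((p \land q) \land \lnot p): α-rule — add (p \land q), \lnot p.
            (p \land q): α-rule — add p, q.
            × closes — contains both p and \lnot p.
          branch 2.2.2 (add \lnot ((p \land q) \land \lnot p), \lnot \lnot t):
            \lnot ((p \land q) \land \lnot p): β-rule — branch into \lnot (p \land q)  //  \lnot \lnot p.
              branch 2.2.2.1 (add \lnot (p \land q)):
                \lnot (p \land q): β-rule — branch into \lnot p  //  \lnot q.
                  branch 2.2.2.1.1 (add \lnot p):
                    ○ open, literals {p=0, t=1}.
                  branch 2.2.2.1.2 (add \lnot q):
                    ○ open, literals {q=0, t=1}.
              branch 2.2.2.2 (add \lnot \lnot p):
                ○ open, literals {p=1, t=1}.
1 branch closed, 8 open.
Each open branch fixes some atoms; the unmentioned ones are free. Counting distinct full assignments: branch {q=0, s=1} (p, r, t) contributes 8 new; branch {q=1, s=1} (p, r, t) contributes 8 new; branch {q=1, s=1} (p, r, t) contributes 0 new; branch {r=0} (p, q, s, t) contributes 8 new; branch {q=0} (p, r, s, t) contributes 4 new; branch {p=0, t=1} (q, r, s) contributes 1 new; branch {q=0, t=1} (p, r, s) contributes 0 new; branch {p=1, t=1} (q, r, s) contributes 1 new. Total: 30.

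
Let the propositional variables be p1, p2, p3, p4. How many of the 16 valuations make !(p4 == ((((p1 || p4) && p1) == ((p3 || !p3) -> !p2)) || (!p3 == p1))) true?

8

Initial set: {T !(p4 == ((((p1 || p4) && p1) == ((p3 || !p3) -> !p2)) || (!p3 == p1)))}.
T !(p4 == ((((p1 || p4) && p1) == ((p3 || !p3) -> !p2)) || (!p3 == p1))): β-rule — branch into T p4, F ((((p1 || p4) && p1) == ((p3 || !p3) -> !p2)) || (!p3 == p1))  //  F p4, T ((((p1 || p4) && p1) == ((p3 || !p3) -> !p2)) || (!p3 == p1)).
  branch 1 (add T p4, F ((((p1 || p4) && p1) == ((p3 || !p3) -> !p2)) || (!p3 == p1))):
    F ((((p1 || p4) && p1) == ((p3 || !p3) -> !p2)) || (!p3 == p1)): α-rule — add F (((p1 || p4) && p1) == ((p3 || !p3) -> !p2)), F (!p3 == p1).
    F (((p1 || p4) && p1) == ((p3 || !p3) -> !p2)): β-rule — branch into T ((p1 || p4) && p1), F ((p3 || !p3) -> !p2)  //  F ((p1 || p4) && p1), T ((p3 || !p3) -> !p2).
      branch 1.1 (add T ((p1 || p4) && p1), F ((p3 || !p3) -> !p2)):
        T ((p1 || p4) && p1): α-rule — add T (p1 || p4), T p1.
        F ((p3 || !p3) -> !p2): α-rule — add T (p3 || !p3), F !p2.
        F (!p3 == p1): β-rule — branch into T !p3, F p1  //  F !p3, T p1.
          branch 1.1.1 (add T !p3, F p1):
            × closes — contains both p1 and !p1.
          branch 1.1.2 (add F !p3, T p1):
            T (p1 || p4): β-rule — branch into T p1  //  T p4.
              branch 1.1.2.1 (add T p1):
                T (p3 || !p3): β-rule — branch into T p3  //  T !p3.
                  branch 1.1.2.1.1 (add T p3):
                    ○ open, literals {p1=true, p2=true, p3=true, p4=true}.
                  branch 1.1.2.1.2 (add T !p3):
                    × closes — contains both p3 and !p3.
              branch 1.1.2.2 (add T p4):
                T (p3 || !p3): β-rule — branch into T p3  //  T !p3.
                  branch 1.1.2.2.1 (add T p3):
                    ○ open, literals {p1=true, p2=true, p3=true, p4=true}.
                  branch 1.1.2.2.2 (add T !p3):
                    × closes — contains both p3 and !p3.
      branch 1.2 (add F ((p1 || p4) && p1), T ((p3 || !p3) -> !p2)):
        F (!p3 == p1): β-rule — branch into T !p3, F p1  //  F !p3, T p1.
          branch 1.2.1 (add T !p3, F p1):
            F ((p1 || p4) && p1): β-rule — branch into F (p1 || p4)  //  F p1.
              branch 1.2.1.1 (add F (p1 || p4)):
                F (p1 || p4): α-rule — add F p1, F p4.
                × closes — contains both p4 and !p4.
              branch 1.2.1.2 (add F p1):
                T ((p3 || !p3) -> !p2): β-rule — branch into F (p3 || !p3)  //  T !p2.
                  branch 1.2.1.2.1 (add F (p3 || !p3)):
                    F (p3 || !p3): α-rule — add F p3, F !p3.
                    × closes — contains both p3 and !p3.
                  branch 1.2.1.2.2 (add T !p2):
                    ○ open, literals {p1=false, p2=false, p3=false, p4=true}.
          branch 1.2.2 (add F !p3, T p1):
            F ((p1 || p4) && p1): β-rule — branch into F (p1 || p4)  //  F p1.
              branch 1.2.2.1 (add F (p1 || p4)):
                F (p1 || p4): α-rule — add F p1, F p4.
                × closes — contains both p1 and !p1.
              branch 1.2.2.2 (add F p1):
                × closes — contains both p1 and !p1.
  branch 2 (add F p4, T ((((p1 || p4) && p1) == ((p3 || !p3) -> !p2)) || (!p3 == p1))):
    T ((((p1 || p4) && p1) == ((p3 || !p3) -> !p2)) || (!p3 == p1)): β-rule — branch into T (((p1 || p4) && p1) == ((p3 || !p3) -> !p2))  //  T (!p3 == p1).
      branch 2.1 (add T (((p1 || p4) && p1) == ((p3 || !p3) -> !p2))):
        T (((p1 || p4) && p1) == ((p3 || !p3) -> !p2)): β-rule — branch into T ((p1 || p4) && p1), T ((p3 || !p3) -> !p2)  //  F ((p1 || p4) && p1), F ((p3 || !p3) -> !p2).
          branch 2.1.1 (add T ((p1 || p4) && p1), T ((p3 || !p3) -> !p2)):
            T ((p1 || p4) && p1): α-rule — add T (p1 || p4), T p1.
            T ((p3 || !p3) -> !p2): β-rule — branch into F (p3 || !p3)  //  T !p2.
              branch 2.1.1.1 (add F (p3 || !p3)):
                F (p3 || !p3): α-rule — add F p3, F !p3.
                × closes — contains both p3 and !p3.
              branch 2.1.1.2 (add T !p2):
                T (p1 || p4): β-rule — branch into T p1  //  T p4.
                  branch 2.1.1.2.1 (add T p1):
                    ○ open, literals {p1=true, p2=false, p4=false}.
                  branch 2.1.1.2.2 (add T p4):
                    × closes — contains both p4 and !p4.
          branch 2.1.2 (add F ((p1 || p4) && p1), F ((p3 || !p3) -> !p2)):
            F ((p3 || !p3) -> !p2): α-rule — add T (p3 || !p3), F !p2.
            F ((p1 || p4) && p1): β-rule — branch into F (p1 || p4)  //  F p1.
              branch 2.1.2.1 (add F (p1 || p4)):
                F (p1 || p4): α-rule — add F p1, F p4.
                T (p3 || !p3): β-rule — branch into T p3  //  T !p3.
                  branch 2.1.2.1.1 (add T p3):
                    ○ open, literals {p1=false, p2=true, p3=true, p4=false}.
                  branch 2.1.2.1.2 (add T !p3):
                    ○ open, literals {p1=false, p2=true, p3=false, p4=false}.
              branch 2.1.2.2 (add F p1):
                T (p3 || !p3): β-rule — branch into T p3  //  T !p3.
                  branch 2.1.2.2.1 (add T p3):
                    ○ open, literals {p1=false, p2=true, p3=true, p4=false}.
                  branch 2.1.2.2.2 (add T !p3):
                    ○ open, literals {p1=false, p2=true, p3=false, p4=false}.
      branch 2.2 (add T (!p3 == p1)):
        T (!p3 == p1): β-rule — branch into T !p3, T p1  //  F !p3, F p1.
          branch 2.2.1 (add T !p3, T p1):
            ○ open, literals {p1=true, p3=false, p4=false}.
          branch 2.2.2 (add F !p3, F p1):
            ○ open, literals {p1=false, p3=true, p4=false}.
9 branches closed, 10 open.
Each open branch fixes some atoms; the unmentioned ones are free. Counting distinct full assignments: branch {p1=true, p2=true, p3=true, p4=true} (none free) contributes 1 new; branch {p1=true, p2=true, p3=true, p4=true} (none free) contributes 0 new; branch {p1=false, p2=false, p3=false, p4=true} (none free) contributes 1 new; branch {p1=true, p2=false, p4=false} (p3) contributes 2 new; branch {p1=false, p2=true, p3=true, p4=false} (none free) contributes 1 new; branch {p1=false, p2=true, p3=false, p4=false} (none free) contributes 1 new; branch {p1=false, p2=true, p3=true, p4=false} (none free) contributes 0 new; branch {p1=false, p2=true, p3=false, p4=false} (none free) contributes 0 new; branch {p1=true, p3=false, p4=false} (p2) contributes 1 new; branch {p1=false, p3=true, p4=false} (p2) contributes 1 new. Total: 8.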